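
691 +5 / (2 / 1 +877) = 607394 / 879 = 691.01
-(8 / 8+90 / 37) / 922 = -127 / 34114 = -0.00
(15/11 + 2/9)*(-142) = -22294/99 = -225.19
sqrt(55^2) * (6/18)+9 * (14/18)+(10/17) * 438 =282.98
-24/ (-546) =4/ 91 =0.04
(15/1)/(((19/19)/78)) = 1170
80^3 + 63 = 512063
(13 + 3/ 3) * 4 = 56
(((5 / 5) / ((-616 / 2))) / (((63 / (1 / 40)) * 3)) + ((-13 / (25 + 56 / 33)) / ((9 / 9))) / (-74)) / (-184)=-499426363 / 13965869111040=-0.00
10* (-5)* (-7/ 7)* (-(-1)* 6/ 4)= 75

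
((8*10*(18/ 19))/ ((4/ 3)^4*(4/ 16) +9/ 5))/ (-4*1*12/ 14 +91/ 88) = -12.22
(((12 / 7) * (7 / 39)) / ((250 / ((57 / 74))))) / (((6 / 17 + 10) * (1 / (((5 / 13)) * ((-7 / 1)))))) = -6783 / 27513200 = -0.00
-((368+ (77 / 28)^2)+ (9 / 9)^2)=-376.56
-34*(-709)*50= 1205300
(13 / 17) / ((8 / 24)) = 39 / 17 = 2.29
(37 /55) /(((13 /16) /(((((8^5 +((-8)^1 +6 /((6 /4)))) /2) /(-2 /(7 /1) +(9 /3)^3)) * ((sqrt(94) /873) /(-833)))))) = -0.01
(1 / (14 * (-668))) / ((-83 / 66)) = 33 / 388108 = 0.00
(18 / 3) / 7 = 6 / 7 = 0.86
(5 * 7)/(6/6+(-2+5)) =35/4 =8.75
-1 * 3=-3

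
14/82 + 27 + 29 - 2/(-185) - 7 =373042/7585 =49.18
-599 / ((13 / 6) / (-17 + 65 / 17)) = 805056 / 221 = 3642.79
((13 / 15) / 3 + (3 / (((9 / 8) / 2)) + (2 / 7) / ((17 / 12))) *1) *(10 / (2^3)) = 31187 / 4284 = 7.28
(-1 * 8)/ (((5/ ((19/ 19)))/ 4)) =-32/ 5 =-6.40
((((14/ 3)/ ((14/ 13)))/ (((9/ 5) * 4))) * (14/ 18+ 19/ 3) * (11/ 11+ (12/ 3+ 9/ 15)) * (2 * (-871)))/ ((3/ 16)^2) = -1187574.05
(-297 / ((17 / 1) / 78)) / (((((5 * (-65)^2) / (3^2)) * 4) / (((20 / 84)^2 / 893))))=-891 / 96702970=-0.00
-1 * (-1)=1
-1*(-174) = 174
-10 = -10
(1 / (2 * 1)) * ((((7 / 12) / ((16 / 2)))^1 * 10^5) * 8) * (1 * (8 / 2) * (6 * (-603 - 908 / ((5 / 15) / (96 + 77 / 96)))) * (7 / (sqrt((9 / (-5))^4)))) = -32375754687500 / 81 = -399700675154.32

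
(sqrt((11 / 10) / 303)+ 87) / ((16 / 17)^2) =98.28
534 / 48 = 89 / 8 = 11.12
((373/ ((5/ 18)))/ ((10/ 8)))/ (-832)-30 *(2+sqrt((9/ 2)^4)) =-1738857/ 2600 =-668.79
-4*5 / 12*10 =-16.67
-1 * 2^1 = -2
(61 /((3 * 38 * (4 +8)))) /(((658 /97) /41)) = 242597 /900144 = 0.27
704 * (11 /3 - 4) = -704 /3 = -234.67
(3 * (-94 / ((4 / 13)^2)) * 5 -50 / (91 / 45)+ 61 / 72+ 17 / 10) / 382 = -30539083 / 782145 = -39.05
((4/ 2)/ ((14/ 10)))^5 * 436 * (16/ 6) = 348800000/ 50421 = 6917.75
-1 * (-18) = 18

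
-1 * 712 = -712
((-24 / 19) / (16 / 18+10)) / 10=-54 / 4655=-0.01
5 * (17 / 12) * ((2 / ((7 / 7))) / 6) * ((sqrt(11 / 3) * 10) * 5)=2125 * sqrt(33) / 54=226.06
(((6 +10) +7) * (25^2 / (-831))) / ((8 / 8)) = -17.30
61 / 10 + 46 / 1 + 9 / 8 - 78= -991 / 40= -24.78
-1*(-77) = 77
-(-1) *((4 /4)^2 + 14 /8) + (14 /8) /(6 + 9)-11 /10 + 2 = 113 /30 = 3.77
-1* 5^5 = -3125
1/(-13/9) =-9/13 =-0.69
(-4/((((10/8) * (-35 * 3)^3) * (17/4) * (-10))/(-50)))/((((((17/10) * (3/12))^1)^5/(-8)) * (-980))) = 20971520/10953363298941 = 0.00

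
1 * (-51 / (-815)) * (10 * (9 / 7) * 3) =2.41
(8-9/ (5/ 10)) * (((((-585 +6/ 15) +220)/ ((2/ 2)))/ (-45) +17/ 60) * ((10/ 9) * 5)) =-37735/ 81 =-465.86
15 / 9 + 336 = 1013 / 3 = 337.67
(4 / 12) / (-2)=-1 / 6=-0.17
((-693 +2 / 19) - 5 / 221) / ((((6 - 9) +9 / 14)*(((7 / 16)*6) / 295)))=13733123200 / 415701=33036.06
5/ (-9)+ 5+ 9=121/ 9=13.44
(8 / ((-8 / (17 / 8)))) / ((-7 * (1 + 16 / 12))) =0.13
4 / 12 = 1 / 3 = 0.33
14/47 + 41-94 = -2477/47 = -52.70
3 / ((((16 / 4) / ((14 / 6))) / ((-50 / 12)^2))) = 4375 / 144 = 30.38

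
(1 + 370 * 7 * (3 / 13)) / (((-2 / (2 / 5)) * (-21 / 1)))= 7783 / 1365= 5.70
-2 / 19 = -0.11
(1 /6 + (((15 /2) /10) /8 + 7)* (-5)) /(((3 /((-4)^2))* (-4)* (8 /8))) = 3389 /72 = 47.07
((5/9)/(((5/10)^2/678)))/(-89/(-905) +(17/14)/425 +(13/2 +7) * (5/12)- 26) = -1145368000/15412143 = -74.32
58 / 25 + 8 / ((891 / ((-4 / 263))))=13590514 / 5858325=2.32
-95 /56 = -1.70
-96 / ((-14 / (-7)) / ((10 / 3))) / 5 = -32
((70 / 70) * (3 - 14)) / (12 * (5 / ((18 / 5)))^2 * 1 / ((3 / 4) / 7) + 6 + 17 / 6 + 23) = -1782 / 40157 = -0.04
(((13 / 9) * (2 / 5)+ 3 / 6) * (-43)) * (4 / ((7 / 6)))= -158.90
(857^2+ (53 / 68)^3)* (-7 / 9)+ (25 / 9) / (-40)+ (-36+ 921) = -538012221185 / 943296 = -570353.55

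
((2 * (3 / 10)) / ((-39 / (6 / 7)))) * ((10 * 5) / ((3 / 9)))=-180 / 91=-1.98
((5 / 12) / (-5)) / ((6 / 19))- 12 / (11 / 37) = -32177 / 792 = -40.63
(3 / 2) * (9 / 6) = 2.25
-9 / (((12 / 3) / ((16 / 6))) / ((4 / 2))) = -12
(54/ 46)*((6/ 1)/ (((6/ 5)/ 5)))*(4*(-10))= -27000/ 23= -1173.91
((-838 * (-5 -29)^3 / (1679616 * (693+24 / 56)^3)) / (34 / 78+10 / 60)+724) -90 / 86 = 2923578485042661070555 / 4043937171160367424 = 722.95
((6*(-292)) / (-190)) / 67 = 876 / 6365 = 0.14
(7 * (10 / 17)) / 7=10 / 17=0.59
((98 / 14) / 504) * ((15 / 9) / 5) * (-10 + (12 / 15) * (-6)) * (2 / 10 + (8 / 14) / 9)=-3071 / 170100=-0.02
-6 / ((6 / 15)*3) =-5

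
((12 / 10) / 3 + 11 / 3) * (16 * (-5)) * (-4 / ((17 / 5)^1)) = 19520 / 51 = 382.75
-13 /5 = -2.60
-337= -337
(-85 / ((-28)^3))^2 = 7225 / 481890304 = 0.00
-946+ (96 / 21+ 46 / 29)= -190788 / 203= -939.84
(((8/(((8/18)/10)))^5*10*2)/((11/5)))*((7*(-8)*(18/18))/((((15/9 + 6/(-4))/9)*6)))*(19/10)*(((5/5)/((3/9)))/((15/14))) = -50664608870400000/11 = -4605873533672727.27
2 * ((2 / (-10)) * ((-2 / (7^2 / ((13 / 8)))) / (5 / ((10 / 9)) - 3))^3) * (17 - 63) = -50531 / 31765230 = -0.00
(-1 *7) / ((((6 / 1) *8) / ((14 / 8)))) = -49 / 192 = -0.26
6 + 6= 12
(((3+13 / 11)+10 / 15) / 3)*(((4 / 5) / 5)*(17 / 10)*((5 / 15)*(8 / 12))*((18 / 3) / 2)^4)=2176 / 275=7.91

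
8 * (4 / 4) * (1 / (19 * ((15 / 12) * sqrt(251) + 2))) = -256 / 118009 + 160 * sqrt(251) / 118009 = 0.02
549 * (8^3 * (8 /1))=2248704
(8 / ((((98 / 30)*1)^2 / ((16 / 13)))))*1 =28800 / 31213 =0.92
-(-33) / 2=33 / 2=16.50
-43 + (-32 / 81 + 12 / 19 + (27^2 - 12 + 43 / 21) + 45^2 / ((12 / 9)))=94588411 / 43092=2195.03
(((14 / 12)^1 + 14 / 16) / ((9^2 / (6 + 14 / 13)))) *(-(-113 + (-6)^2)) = 86779 / 6318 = 13.74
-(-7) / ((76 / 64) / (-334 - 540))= -5152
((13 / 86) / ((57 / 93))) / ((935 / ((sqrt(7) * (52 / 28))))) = 5239 * sqrt(7) / 10694530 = 0.00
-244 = -244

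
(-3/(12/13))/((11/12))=-39/11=-3.55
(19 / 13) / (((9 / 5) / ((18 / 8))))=95 / 52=1.83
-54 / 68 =-27 / 34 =-0.79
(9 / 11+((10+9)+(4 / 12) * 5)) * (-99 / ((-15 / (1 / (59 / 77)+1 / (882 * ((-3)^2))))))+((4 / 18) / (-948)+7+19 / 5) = 18118293871 / 92497545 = 195.88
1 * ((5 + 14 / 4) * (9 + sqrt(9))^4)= 176256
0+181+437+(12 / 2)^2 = 654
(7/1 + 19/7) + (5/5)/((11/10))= 818/77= 10.62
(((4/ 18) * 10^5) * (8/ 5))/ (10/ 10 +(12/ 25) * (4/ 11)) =88000000/ 2907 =30271.76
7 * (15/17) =105/17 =6.18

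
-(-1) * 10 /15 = 2 /3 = 0.67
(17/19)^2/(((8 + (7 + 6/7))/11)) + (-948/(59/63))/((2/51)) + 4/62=-1891779490247/73289859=-25812.30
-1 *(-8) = 8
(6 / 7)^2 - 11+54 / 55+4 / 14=-24249 / 2695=-9.00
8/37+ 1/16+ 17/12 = 3011/1776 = 1.70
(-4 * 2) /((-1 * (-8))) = -1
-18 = -18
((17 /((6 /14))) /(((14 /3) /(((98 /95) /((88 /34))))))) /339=14161 /1417020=0.01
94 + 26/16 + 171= 2133/8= 266.62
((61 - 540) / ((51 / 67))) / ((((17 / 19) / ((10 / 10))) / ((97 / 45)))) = -59147399 / 39015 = -1516.02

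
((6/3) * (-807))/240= -269/40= -6.72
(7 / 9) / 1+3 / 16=139 / 144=0.97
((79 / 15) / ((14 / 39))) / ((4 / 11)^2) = 124267 / 1120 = 110.95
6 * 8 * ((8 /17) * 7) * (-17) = -2688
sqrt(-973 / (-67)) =sqrt(65191) / 67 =3.81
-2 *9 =-18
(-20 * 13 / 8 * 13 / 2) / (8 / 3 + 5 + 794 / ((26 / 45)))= -32955 / 215576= -0.15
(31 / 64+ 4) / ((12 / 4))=287 / 192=1.49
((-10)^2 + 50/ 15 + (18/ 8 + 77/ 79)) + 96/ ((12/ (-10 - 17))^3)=-935621/ 948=-986.94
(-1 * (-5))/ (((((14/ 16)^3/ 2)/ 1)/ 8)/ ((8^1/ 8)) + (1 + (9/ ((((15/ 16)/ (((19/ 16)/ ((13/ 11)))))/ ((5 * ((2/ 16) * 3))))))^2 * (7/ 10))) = 34611200/ 1592308203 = 0.02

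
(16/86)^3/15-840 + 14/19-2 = -841.26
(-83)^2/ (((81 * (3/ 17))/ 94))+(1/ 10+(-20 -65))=109879913/ 2430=45218.07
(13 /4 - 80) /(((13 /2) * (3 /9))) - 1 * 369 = -10515 /26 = -404.42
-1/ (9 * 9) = -1/ 81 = -0.01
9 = 9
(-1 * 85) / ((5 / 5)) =-85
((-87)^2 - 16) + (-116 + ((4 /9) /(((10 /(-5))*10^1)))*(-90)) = 7439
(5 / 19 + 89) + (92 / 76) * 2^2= 1788 / 19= 94.11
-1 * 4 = -4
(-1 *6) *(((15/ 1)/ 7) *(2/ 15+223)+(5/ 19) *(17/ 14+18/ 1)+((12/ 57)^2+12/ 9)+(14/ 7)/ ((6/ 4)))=-7367371/ 2527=-2915.46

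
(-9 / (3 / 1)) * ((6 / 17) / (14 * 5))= -0.02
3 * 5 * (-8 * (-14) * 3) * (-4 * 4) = -80640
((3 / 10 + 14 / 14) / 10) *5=13 / 20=0.65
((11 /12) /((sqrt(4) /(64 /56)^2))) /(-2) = -0.30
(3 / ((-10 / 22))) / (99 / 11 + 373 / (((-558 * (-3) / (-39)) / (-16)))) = -9207 / 206515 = -0.04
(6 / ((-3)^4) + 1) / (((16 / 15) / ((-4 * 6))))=-145 / 6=-24.17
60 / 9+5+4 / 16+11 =275 / 12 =22.92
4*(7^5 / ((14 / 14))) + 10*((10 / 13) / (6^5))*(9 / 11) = 2076538489 / 30888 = 67228.00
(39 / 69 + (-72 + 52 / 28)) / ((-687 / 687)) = 69.58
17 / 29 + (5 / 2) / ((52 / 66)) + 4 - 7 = 1145 / 1508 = 0.76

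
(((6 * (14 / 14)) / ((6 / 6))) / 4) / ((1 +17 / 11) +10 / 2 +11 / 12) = 198 / 1117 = 0.18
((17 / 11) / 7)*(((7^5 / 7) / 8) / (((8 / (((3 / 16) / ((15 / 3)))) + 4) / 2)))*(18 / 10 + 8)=857157 / 143440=5.98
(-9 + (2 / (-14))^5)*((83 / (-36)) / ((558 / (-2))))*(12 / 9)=-12554912 / 126607131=-0.10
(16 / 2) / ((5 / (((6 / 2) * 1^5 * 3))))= 72 / 5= 14.40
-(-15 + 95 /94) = 1315 /94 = 13.99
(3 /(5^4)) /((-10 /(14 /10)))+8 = 249979 /31250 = 8.00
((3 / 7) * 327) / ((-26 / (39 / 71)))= -2943 / 994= -2.96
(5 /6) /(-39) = -5 /234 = -0.02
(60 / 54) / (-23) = -10 / 207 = -0.05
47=47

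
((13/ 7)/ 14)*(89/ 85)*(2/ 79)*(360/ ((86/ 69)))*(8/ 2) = 11495952/ 2829701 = 4.06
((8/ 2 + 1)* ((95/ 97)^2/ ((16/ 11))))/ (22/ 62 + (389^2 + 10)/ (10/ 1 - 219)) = -3216013625/ 705895095328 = -0.00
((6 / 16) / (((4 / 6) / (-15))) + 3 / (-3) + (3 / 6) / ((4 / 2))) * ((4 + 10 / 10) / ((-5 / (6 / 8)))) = 441 / 64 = 6.89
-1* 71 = -71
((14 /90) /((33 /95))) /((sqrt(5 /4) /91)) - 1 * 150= -150+24206 * sqrt(5) /1485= -113.55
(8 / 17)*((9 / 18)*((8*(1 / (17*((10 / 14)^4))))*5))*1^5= 76832 / 36125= 2.13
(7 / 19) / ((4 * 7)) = 1 / 76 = 0.01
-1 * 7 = -7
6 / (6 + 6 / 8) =8 / 9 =0.89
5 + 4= 9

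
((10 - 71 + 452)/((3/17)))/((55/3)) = 6647/55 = 120.85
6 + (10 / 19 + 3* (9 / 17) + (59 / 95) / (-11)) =143152 / 17765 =8.06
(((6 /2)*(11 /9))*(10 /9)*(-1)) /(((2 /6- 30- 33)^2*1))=-55 /53016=-0.00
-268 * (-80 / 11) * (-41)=-879040 / 11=-79912.73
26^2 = 676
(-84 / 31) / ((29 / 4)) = -336 / 899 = -0.37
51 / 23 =2.22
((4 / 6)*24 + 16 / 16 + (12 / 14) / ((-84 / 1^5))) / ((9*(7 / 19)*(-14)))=-3515 / 9604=-0.37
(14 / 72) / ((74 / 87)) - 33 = -29101 / 888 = -32.77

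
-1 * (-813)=813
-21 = -21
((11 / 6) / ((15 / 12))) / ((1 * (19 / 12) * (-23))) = -88 / 2185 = -0.04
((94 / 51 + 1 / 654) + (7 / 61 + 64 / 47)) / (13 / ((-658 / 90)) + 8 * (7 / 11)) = 8151358369 / 8130915822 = 1.00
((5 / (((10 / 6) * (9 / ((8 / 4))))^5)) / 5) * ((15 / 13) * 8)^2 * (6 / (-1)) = -4096 / 190125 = -0.02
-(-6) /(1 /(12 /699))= 0.10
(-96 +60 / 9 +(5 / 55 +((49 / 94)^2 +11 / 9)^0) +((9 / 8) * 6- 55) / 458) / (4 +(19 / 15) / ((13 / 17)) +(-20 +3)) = 347174945 / 44576224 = 7.79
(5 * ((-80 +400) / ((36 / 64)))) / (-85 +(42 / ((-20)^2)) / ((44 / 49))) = -225280000 / 6722739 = -33.51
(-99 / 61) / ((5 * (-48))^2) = -11 / 390400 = -0.00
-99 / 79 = -1.25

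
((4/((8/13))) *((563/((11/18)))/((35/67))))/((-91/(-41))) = 13919049/2695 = 5164.77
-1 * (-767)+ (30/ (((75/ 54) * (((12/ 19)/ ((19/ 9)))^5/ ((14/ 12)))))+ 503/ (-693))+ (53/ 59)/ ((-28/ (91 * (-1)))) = 209236506965126401/ 18542104035840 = 11284.40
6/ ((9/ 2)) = 4/ 3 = 1.33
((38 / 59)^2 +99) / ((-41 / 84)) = -29069292 / 142721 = -203.68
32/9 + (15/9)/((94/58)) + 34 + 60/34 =290147/7191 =40.35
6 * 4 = 24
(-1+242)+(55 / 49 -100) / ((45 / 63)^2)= 236 / 5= 47.20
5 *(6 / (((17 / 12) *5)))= 72 / 17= 4.24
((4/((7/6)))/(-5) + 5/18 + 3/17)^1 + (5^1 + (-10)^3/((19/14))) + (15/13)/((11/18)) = -21247717793/29099070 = -730.19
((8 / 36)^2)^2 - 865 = -865.00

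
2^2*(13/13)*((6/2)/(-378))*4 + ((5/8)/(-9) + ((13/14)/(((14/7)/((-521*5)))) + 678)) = -29773/56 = -531.66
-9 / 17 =-0.53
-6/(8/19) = -57/4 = -14.25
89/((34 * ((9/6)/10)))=890/51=17.45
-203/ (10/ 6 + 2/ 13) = -7917/ 71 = -111.51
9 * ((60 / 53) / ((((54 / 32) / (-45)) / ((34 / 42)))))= -81600 / 371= -219.95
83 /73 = 1.14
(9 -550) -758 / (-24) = -6113 / 12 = -509.42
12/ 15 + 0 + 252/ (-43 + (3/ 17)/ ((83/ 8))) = -1535264/ 303245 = -5.06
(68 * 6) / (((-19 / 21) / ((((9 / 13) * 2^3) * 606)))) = -373838976 / 247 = -1513518.12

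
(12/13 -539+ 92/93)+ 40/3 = -523.75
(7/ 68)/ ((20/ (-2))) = -0.01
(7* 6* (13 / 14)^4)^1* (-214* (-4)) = 26729.10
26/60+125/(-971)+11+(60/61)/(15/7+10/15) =1221865297/104838870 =11.65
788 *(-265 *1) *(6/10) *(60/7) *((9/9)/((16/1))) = -469845/7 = -67120.71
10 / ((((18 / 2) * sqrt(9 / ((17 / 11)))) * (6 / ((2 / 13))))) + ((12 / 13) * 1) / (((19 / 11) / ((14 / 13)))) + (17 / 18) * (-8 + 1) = -6.02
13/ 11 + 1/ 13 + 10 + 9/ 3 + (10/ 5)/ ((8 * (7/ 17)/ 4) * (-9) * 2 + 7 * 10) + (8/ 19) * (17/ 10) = 95639146/ 6371365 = 15.01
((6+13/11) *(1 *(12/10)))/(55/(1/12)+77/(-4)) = 1896/140965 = 0.01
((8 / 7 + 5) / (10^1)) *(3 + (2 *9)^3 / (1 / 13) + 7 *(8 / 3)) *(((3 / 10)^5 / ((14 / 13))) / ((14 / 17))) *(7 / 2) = 175126539159 / 392000000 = 446.75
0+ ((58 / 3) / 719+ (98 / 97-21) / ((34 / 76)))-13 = -57.66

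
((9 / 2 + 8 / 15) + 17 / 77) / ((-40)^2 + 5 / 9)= 36411 / 11091850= 0.00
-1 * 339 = -339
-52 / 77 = -0.68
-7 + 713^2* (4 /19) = 2033343 /19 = 107018.05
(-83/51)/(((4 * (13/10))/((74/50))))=-3071/6630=-0.46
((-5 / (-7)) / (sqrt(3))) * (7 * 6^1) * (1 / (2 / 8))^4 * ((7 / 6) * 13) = 116480 * sqrt(3) / 3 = 67249.76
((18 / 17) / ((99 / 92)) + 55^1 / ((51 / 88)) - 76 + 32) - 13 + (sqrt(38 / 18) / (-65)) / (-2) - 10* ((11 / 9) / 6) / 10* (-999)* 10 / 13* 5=sqrt(19) / 390 + 5991770 / 7293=821.59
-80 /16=-5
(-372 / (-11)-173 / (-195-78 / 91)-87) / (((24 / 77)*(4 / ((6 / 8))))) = -2760499 / 87744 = -31.46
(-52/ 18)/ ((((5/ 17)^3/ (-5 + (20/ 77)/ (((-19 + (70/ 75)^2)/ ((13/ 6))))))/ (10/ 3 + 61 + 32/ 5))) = 42831958178594/ 1060030125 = 40406.36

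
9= 9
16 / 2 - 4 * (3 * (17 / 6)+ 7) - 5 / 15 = -163 / 3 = -54.33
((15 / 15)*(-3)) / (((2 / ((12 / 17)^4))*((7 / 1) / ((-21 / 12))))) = 0.09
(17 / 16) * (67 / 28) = 1139 / 448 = 2.54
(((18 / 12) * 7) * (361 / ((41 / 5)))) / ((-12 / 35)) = -442225 / 328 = -1348.25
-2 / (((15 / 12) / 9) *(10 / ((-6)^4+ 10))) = -47016 / 25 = -1880.64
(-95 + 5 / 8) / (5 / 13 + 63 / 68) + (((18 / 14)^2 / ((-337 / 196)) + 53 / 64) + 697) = 15620430019 / 24997312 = 624.88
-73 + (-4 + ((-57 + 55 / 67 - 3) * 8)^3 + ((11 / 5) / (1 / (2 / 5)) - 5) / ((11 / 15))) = -1755345311307072 / 16541965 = -106114679.32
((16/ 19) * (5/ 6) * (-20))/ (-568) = 100/ 4047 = 0.02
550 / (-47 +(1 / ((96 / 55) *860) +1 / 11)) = -99897600 / 8520071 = -11.72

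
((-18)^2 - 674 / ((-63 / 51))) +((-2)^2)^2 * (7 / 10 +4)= 99206 / 105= 944.82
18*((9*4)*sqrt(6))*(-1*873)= -565704*sqrt(6)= -1385686.15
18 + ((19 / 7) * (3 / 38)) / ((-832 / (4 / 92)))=4822269 / 267904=18.00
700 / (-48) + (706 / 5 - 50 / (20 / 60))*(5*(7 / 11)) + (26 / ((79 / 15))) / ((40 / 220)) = -14629 / 948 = -15.43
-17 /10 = -1.70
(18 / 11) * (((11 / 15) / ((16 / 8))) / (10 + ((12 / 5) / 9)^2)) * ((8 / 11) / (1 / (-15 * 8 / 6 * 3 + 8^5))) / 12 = 1471860 / 12463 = 118.10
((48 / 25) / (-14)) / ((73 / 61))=-1464 / 12775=-0.11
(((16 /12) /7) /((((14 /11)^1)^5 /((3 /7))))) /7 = 161051 /46118408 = 0.00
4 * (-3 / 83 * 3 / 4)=-9 / 83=-0.11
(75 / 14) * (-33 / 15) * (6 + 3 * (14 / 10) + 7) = -1419 / 7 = -202.71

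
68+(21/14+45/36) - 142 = -285/4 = -71.25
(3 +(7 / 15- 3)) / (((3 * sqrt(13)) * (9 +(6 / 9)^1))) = 7 * sqrt(13) / 5655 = 0.00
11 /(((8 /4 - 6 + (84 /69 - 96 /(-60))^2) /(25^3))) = 2273046875 /52076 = 43648.65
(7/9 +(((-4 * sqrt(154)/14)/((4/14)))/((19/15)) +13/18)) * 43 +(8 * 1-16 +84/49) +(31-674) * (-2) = 18819/14-645 * sqrt(154)/19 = 922.94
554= 554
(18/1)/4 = 4.50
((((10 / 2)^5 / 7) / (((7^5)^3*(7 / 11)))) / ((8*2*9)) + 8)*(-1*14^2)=-267990352113296839 / 170912214357948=-1568.00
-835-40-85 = -960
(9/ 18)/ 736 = 1/ 1472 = 0.00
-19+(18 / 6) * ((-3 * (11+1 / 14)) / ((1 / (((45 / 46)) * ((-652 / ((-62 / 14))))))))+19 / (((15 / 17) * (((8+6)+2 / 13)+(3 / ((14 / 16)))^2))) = -81816818447 / 5693880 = -14369.26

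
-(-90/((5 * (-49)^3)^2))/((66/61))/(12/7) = 0.00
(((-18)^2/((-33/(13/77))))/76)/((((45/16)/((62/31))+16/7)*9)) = -1248/1901273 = -0.00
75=75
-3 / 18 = -1 / 6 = -0.17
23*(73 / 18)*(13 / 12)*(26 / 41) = 64.08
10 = 10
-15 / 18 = -5 / 6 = -0.83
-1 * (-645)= 645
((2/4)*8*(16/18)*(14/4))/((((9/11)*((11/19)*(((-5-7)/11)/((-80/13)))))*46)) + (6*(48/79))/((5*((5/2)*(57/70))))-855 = -851.42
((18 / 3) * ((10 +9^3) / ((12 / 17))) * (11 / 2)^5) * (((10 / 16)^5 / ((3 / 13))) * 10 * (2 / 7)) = 410979504203125 / 11010048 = 37327675.97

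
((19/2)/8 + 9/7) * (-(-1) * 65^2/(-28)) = -1170325/3136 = -373.19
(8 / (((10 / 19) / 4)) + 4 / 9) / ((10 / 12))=5512 / 75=73.49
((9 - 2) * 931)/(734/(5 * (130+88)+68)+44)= 146.01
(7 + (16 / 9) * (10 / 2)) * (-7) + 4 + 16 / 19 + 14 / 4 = -35185 / 342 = -102.88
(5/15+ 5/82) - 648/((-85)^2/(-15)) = 618389/355470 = 1.74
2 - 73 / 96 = 119 / 96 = 1.24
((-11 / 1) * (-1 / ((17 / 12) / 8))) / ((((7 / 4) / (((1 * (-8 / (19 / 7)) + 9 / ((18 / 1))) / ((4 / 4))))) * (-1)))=196416 / 2261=86.87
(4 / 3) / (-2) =-2 / 3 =-0.67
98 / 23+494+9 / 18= 22943 / 46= 498.76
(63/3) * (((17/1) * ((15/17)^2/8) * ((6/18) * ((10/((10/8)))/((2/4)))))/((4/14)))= 648.53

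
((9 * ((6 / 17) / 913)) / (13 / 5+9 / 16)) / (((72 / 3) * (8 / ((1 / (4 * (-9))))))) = -0.00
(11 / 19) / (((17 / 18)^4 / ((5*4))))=23094720 / 1586899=14.55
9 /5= 1.80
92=92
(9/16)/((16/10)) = 45/128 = 0.35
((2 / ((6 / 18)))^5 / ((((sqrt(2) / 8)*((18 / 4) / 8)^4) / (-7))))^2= 6896136929411072 / 729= 9459721439521.36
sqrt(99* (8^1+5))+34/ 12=17/ 6+3* sqrt(143)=38.71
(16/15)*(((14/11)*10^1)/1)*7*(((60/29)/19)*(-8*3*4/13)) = -6021120/78793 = -76.42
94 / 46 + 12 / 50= 1313 / 575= 2.28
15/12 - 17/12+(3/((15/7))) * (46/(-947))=-6667/28410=-0.23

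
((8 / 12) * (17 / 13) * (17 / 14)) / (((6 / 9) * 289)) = 1 / 182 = 0.01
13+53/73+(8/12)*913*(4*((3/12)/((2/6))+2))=1469284/219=6709.06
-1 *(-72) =72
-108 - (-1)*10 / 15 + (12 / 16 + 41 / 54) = -11429 / 108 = -105.82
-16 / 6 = -8 / 3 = -2.67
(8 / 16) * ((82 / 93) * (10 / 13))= 0.34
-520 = -520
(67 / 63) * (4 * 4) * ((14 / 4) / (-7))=-536 / 63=-8.51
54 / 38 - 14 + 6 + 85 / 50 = -927 / 190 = -4.88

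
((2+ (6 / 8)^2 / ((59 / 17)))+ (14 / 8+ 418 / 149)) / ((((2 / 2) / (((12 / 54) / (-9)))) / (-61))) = 57635789 / 5696568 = 10.12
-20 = -20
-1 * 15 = -15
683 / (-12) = -683 / 12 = -56.92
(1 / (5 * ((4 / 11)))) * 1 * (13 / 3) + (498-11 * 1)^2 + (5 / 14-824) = 99266051 / 420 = 236347.74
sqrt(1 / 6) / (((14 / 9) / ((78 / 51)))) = 39*sqrt(6) / 238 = 0.40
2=2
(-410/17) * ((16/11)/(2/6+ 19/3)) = -984/187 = -5.26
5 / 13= 0.38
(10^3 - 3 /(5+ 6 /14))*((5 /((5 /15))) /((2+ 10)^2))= 189895 /1824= 104.11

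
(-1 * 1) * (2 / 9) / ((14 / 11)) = -11 / 63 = -0.17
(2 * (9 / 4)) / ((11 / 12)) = 54 / 11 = 4.91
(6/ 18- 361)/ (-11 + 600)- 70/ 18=-23861/ 5301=-4.50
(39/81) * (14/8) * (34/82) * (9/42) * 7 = 1547/2952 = 0.52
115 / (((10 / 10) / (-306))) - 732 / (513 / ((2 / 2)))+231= -5978233 / 171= -34960.43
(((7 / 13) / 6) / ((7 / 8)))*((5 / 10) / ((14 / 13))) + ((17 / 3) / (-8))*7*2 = -829 / 84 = -9.87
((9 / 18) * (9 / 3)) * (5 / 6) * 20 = 25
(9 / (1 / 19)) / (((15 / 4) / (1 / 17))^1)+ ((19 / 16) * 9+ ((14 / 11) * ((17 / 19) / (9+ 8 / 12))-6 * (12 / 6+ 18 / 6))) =-136110597 / 8242960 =-16.51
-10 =-10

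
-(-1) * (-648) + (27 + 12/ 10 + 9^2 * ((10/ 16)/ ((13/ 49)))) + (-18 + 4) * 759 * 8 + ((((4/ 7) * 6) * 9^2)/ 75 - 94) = -1556596493/ 18200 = -85527.28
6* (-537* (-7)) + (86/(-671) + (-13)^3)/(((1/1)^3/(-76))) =127178482/671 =189535.74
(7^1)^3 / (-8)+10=-263 / 8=-32.88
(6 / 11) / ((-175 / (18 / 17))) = -108 / 32725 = -0.00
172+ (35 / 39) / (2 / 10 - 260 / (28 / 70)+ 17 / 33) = 239545227 / 1392716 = 172.00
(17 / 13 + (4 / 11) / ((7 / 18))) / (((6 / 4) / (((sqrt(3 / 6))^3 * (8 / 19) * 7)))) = 8980 * sqrt(2) / 8151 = 1.56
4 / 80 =1 / 20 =0.05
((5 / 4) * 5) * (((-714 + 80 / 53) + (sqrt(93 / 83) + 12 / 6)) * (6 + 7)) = -57641.35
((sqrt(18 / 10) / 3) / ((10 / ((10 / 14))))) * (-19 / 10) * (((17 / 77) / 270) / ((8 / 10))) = -323 * sqrt(5) / 11642400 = -0.00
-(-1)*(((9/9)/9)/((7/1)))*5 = 0.08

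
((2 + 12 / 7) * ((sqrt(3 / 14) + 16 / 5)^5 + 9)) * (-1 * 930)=-307680097764 / 214375- 16180991229 * sqrt(42) / 120050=-2308751.88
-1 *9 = -9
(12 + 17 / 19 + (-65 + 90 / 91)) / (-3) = 29460 / 1729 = 17.04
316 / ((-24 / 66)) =-869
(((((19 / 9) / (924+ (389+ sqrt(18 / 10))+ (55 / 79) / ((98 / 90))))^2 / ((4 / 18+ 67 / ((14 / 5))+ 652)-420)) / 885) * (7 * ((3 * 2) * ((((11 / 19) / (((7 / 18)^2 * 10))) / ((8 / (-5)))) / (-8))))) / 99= 0.00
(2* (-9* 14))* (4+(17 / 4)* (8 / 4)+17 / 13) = -45234 / 13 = -3479.54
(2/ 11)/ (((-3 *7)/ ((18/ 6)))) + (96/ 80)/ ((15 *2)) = 27/ 1925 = 0.01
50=50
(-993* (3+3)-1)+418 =-5541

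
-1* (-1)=1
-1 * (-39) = 39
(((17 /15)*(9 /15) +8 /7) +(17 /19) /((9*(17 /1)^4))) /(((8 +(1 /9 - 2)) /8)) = 2143995296 /898464875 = 2.39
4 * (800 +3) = 3212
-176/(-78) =88/39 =2.26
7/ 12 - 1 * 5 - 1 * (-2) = -2.42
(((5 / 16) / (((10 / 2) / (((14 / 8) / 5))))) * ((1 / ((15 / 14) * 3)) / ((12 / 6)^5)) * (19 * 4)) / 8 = 931 / 460800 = 0.00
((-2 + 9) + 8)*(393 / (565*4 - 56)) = 5895 / 2204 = 2.67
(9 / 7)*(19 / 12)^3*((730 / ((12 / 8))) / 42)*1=2503535 / 42336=59.13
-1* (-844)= 844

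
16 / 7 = 2.29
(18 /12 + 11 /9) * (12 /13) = 98 /39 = 2.51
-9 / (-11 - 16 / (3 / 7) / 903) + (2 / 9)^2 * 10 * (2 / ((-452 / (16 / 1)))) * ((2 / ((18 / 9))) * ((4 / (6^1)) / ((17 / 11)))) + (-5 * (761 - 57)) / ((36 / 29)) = -5654342881391 / 1994649219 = -2834.76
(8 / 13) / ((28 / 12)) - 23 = -22.74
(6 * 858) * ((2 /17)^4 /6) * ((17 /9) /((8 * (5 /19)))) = 10868 /73695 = 0.15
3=3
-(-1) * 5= 5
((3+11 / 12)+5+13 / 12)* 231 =2310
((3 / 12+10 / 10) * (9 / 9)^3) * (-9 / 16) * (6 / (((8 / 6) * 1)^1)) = -3.16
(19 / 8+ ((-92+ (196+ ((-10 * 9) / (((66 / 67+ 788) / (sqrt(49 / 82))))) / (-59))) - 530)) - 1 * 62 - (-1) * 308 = -1421 / 8+ 21105 * sqrt(82) / 127873178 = -177.62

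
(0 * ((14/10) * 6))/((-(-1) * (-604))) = 0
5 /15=1 /3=0.33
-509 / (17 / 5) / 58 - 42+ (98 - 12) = 40839 / 986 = 41.42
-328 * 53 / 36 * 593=-2577178 / 9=-286353.11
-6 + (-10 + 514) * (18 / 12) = 750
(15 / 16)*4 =15 / 4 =3.75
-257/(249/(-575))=147775/249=593.47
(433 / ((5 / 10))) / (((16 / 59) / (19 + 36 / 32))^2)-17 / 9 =351630071633 / 73728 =4769288.08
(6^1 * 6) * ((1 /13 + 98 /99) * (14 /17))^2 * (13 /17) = 1477941136 /69553341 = 21.25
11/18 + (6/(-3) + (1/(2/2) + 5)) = 83/18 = 4.61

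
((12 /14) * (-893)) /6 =-893 /7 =-127.57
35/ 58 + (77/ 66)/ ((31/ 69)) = 2877/ 899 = 3.20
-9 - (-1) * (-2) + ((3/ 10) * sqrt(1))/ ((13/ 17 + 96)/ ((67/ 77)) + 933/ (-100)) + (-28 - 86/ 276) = -62945970065/ 1601326194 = -39.31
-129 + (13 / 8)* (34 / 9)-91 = -7699 / 36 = -213.86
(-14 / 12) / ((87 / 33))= -77 / 174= -0.44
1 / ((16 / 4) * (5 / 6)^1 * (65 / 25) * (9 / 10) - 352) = -5 / 1721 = -0.00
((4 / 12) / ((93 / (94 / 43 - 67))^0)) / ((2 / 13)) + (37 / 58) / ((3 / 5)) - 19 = -15.77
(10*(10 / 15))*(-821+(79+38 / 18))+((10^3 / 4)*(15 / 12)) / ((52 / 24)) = -1680715 / 351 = -4788.36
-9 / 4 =-2.25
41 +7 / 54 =2221 / 54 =41.13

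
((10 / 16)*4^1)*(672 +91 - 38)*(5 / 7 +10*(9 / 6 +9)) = 1341250 / 7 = 191607.14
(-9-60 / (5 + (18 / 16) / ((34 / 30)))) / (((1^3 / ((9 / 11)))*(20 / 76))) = -529929 / 8965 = -59.11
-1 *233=-233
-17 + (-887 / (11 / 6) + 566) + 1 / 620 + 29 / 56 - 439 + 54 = -30486641 / 95480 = -319.30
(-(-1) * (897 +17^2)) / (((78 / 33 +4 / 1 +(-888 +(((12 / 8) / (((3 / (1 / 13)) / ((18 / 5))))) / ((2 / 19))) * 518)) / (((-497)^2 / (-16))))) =104730580955 / 1145528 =91425.60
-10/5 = -2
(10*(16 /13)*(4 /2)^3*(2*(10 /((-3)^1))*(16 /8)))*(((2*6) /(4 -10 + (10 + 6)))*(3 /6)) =-10240 /13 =-787.69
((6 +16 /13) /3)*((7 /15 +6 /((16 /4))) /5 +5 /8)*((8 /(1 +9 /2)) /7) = 8836 /17325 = 0.51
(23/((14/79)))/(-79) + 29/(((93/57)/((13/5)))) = 96717/2170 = 44.57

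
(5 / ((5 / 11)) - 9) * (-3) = -6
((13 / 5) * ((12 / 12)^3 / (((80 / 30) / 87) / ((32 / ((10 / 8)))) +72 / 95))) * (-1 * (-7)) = 1031472 / 43021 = 23.98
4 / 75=0.05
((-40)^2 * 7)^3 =1404928000000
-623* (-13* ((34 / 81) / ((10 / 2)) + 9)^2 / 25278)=109620297059 / 4146223950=26.44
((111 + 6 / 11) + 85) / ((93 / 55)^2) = 594550 / 8649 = 68.74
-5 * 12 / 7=-60 / 7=-8.57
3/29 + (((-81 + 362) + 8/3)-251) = 2851/87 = 32.77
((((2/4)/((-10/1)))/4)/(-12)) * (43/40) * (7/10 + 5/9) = 4859/3456000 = 0.00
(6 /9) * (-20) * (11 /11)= -40 /3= -13.33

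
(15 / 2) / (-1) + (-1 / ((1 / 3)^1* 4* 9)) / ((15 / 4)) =-677 / 90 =-7.52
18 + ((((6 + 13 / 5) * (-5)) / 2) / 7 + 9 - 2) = 307 / 14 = 21.93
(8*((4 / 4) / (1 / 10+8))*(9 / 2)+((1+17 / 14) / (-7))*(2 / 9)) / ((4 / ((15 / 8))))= 3215 / 1568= 2.05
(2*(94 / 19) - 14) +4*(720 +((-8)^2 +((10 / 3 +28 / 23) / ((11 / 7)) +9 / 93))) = 1405468214 / 447051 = 3143.87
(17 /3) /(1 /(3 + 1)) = 68 /3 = 22.67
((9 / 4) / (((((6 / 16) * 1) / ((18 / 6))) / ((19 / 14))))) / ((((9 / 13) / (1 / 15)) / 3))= 247 / 35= 7.06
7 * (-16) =-112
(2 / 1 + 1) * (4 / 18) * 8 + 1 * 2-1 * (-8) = 46 / 3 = 15.33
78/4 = 39/2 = 19.50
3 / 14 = 0.21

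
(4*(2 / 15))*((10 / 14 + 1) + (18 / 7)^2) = 1088 / 245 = 4.44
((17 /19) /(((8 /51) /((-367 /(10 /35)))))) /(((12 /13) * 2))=-9651733 /2432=-3968.64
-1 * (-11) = 11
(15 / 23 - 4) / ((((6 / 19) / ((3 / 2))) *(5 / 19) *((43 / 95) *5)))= -528143 / 19780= -26.70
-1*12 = -12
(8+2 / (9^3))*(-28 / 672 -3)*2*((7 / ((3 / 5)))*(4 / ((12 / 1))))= -7452935 / 39366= -189.32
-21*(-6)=126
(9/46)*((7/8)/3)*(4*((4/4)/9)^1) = 7/276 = 0.03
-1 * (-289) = 289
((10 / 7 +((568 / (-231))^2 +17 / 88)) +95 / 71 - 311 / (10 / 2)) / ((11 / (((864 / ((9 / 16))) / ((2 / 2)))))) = -515924542912 / 69458235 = -7427.84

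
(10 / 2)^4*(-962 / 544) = -300625 / 272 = -1105.24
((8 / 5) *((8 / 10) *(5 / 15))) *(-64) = -2048 / 75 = -27.31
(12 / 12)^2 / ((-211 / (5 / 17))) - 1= -3592 / 3587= -1.00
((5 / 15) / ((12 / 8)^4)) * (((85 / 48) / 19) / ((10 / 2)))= 0.00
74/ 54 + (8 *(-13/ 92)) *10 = -6169/ 621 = -9.93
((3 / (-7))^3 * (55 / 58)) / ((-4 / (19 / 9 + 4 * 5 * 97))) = 412005 / 11368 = 36.24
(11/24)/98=11/2352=0.00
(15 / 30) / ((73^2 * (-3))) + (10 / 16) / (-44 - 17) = -80179 / 7801656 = -0.01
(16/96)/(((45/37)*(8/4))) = 0.07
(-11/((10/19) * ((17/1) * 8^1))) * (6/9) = -209/2040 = -0.10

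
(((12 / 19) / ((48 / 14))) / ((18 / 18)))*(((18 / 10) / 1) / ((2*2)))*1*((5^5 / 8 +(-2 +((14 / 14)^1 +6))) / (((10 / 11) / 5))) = 180.37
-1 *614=-614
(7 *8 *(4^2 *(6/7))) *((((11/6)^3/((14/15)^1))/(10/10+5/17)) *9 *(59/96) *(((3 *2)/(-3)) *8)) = -2427260/7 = -346751.43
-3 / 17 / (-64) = 3 / 1088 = 0.00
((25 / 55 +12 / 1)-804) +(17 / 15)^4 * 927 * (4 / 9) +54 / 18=-60604078 / 556875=-108.83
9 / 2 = 4.50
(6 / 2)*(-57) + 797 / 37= -5530 / 37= -149.46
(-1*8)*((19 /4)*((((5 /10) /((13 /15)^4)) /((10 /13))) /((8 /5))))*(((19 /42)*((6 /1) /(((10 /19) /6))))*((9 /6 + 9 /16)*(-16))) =6875290125 /246064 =27941.06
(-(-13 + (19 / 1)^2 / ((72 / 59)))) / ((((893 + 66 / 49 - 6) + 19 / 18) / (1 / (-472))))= 997787 / 1481047264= 0.00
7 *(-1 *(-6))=42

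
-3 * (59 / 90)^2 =-3481 / 2700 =-1.29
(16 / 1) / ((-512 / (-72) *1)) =9 / 4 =2.25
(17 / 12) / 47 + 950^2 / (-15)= -33933983 / 564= -60166.64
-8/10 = -4/5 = -0.80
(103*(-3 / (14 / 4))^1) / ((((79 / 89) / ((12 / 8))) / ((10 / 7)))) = -825030 / 3871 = -213.13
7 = 7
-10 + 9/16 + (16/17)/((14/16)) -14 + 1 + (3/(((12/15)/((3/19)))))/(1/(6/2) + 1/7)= -727805/36176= -20.12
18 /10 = 9 /5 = 1.80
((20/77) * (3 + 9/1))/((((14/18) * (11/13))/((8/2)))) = 112320/5929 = 18.94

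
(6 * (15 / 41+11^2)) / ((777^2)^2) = 9952 / 4981345641027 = 0.00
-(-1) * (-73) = -73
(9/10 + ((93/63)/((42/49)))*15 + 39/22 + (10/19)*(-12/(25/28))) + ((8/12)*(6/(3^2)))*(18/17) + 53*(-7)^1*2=-76755143/106590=-720.10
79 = 79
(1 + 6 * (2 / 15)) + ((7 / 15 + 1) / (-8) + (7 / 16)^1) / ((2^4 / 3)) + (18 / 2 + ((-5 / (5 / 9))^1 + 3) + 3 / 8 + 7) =3129 / 256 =12.22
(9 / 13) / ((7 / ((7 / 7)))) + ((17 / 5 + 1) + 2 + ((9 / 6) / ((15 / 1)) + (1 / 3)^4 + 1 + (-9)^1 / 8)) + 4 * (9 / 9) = 618353 / 58968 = 10.49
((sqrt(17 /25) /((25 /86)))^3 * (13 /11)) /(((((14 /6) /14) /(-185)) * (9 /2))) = -20804119648 * sqrt(17) /12890625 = -6654.26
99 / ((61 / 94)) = 152.56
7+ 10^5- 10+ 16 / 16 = 99998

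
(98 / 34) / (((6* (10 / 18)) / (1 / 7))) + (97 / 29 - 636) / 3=-210.76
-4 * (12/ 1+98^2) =-38464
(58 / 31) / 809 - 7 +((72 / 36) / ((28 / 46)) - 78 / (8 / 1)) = -9453159 / 702212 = -13.46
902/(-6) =-451/3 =-150.33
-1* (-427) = 427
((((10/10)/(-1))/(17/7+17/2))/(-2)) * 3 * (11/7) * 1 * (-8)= -88/51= -1.73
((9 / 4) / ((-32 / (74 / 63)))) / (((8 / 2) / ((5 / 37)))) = -5 / 1792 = -0.00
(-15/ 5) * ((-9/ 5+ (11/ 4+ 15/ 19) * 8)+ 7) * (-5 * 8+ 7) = 3318.06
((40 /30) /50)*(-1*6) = -4 /25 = -0.16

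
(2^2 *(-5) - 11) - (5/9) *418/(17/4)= -13103/153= -85.64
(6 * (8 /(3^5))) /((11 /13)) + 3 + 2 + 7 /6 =6.40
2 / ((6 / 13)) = 13 / 3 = 4.33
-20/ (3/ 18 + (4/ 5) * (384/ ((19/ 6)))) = -11400/ 55391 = -0.21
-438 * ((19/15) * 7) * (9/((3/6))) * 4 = -1398096/5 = -279619.20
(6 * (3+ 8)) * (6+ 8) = 924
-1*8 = -8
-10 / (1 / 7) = -70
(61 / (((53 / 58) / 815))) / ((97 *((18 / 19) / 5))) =2960.19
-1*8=-8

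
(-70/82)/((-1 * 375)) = 0.00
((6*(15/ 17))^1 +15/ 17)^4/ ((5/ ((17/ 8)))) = 24310125/ 39304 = 618.52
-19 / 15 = -1.27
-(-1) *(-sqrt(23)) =-sqrt(23) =-4.80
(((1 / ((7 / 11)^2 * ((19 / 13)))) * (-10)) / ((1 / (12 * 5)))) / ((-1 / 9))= 8494200 / 931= 9123.74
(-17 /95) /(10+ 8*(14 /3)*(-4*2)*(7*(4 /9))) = 459 /2357710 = 0.00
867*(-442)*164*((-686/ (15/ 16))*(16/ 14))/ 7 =7508133068.80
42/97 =0.43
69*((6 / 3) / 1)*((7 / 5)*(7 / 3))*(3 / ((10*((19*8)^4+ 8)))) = 0.00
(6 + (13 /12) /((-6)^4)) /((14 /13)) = 1213225 /217728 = 5.57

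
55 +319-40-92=242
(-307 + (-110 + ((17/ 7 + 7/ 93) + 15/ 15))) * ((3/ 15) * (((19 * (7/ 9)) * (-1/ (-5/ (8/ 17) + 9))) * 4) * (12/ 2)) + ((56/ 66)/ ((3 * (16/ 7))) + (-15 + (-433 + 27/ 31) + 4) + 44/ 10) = -14752508453/ 797940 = -18488.24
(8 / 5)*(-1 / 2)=-4 / 5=-0.80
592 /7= 84.57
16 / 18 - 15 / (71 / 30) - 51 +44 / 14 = -238439 / 4473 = -53.31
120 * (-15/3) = -600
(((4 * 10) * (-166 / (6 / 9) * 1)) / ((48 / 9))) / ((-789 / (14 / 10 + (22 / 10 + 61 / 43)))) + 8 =449615 / 22618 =19.88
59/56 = 1.05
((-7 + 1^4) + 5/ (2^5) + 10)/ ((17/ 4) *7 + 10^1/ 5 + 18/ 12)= 0.12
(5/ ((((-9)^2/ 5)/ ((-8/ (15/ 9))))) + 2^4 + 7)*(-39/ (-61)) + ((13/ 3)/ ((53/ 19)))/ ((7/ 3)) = 14.42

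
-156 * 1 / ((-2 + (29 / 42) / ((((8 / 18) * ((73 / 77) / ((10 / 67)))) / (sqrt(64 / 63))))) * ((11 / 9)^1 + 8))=101414885 * sqrt(7) / 253471459 + 2176891171 / 253471459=9.65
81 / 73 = 1.11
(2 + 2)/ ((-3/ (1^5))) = -4/ 3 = -1.33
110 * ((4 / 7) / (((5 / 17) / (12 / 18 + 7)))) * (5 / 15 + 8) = 860200 / 63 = 13653.97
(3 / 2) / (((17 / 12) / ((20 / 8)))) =2.65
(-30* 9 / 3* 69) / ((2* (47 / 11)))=-34155 / 47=-726.70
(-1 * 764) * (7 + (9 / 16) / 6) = -43357 / 8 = -5419.62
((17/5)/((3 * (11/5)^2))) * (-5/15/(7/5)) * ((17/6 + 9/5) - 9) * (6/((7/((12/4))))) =11135/17787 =0.63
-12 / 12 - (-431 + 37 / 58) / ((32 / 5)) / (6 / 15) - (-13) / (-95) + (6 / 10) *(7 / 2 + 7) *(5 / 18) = 59498599 / 352640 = 168.72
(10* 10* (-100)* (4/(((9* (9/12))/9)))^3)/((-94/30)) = 204800000/423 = 484160.76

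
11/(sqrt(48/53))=11*sqrt(159)/12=11.56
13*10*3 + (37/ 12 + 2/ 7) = 33043/ 84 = 393.37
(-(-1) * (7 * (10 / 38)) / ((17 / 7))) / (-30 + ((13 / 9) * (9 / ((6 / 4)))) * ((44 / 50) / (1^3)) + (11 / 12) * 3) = -10500 / 271643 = -0.04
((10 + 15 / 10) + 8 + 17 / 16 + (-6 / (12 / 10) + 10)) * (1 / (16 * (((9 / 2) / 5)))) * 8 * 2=2045 / 72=28.40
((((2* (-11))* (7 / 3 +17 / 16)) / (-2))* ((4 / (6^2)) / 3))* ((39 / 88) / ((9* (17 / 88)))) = 23309 / 66096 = 0.35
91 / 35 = 13 / 5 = 2.60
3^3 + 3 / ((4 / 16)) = 39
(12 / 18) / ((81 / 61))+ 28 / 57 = 4586 / 4617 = 0.99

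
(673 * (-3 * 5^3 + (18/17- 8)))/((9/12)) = -17479156/51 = -342728.55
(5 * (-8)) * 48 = -1920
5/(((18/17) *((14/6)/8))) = 340/21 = 16.19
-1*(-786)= 786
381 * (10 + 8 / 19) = 75438 / 19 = 3970.42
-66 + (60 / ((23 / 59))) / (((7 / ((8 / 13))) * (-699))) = -32195594 / 487669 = -66.02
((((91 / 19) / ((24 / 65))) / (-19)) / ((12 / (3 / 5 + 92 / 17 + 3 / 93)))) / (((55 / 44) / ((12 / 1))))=-9420229 / 2853705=-3.30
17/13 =1.31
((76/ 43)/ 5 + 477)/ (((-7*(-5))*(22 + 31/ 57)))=5849967/ 9669625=0.60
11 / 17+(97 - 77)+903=15702 / 17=923.65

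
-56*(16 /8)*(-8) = 896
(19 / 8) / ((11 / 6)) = 57 / 44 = 1.30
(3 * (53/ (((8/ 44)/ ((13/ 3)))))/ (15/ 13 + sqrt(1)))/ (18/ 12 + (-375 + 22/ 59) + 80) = -6.00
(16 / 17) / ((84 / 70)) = 40 / 51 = 0.78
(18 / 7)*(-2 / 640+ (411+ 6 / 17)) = 20139687 / 19040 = 1057.76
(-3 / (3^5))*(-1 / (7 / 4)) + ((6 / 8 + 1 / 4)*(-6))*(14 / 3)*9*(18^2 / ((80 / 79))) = -228578659 / 2835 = -80627.39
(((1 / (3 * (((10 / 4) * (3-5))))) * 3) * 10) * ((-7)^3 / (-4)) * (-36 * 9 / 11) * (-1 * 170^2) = -1605857400 / 11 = -145987036.36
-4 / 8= -1 / 2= -0.50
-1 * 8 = -8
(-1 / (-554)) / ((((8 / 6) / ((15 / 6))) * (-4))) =-15 / 17728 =-0.00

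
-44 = -44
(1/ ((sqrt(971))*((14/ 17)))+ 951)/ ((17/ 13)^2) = 556.14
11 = 11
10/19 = 0.53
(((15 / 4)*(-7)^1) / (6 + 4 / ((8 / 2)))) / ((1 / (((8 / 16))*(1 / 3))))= -5 / 8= -0.62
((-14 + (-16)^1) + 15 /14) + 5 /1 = -335 /14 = -23.93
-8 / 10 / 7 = -4 / 35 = -0.11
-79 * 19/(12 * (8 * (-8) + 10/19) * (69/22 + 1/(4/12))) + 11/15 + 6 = 6891233/976860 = 7.05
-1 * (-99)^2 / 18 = -1089 / 2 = -544.50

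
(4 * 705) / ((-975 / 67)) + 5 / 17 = -213807 / 1105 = -193.49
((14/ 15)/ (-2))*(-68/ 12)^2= -2023/ 135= -14.99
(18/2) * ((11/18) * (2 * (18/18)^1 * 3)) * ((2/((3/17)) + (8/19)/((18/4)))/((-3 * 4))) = -10747/342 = -31.42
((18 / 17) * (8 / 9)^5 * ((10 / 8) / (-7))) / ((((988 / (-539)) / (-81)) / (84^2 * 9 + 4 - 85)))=-1234759680 / 4199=-294060.41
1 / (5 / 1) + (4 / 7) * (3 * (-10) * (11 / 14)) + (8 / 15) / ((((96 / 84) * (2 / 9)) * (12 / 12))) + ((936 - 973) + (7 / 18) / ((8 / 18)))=-92697 / 1960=-47.29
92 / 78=46 / 39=1.18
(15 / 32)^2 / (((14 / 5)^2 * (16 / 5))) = 28125 / 3211264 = 0.01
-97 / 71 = -1.37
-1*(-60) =60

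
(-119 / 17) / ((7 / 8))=-8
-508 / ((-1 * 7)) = 508 / 7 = 72.57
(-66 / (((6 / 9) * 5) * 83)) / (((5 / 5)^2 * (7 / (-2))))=198 / 2905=0.07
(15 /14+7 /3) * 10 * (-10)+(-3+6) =-7087 /21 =-337.48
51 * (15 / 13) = 765 / 13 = 58.85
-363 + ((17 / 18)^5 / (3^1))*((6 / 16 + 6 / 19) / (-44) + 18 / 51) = -4586319892691 / 12637430784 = -362.92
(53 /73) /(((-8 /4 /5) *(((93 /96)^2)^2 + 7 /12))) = -416808960 /336206683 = -1.24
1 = 1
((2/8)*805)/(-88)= -805/352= -2.29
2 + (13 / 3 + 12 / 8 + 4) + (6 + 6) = 143 / 6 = 23.83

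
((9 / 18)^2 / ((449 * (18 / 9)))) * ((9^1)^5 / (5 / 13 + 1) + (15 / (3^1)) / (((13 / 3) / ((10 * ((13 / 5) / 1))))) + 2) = 11.88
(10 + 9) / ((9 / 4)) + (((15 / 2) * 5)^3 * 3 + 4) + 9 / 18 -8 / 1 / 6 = 11391461 / 72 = 158214.74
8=8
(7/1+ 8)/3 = 5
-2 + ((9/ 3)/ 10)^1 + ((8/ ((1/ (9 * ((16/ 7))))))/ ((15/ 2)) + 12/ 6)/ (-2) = -957/ 70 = -13.67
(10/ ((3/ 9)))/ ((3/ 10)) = 100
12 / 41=0.29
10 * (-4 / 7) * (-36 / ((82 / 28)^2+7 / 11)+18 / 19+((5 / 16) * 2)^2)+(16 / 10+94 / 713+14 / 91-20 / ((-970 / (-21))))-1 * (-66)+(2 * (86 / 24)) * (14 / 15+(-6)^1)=4353737408949767 / 95008200257880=45.82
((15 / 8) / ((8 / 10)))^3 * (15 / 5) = 1265625 / 32768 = 38.62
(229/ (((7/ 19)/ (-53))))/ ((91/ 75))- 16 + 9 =-17299684/ 637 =-27158.06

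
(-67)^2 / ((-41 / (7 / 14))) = -4489 / 82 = -54.74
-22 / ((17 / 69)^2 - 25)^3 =1187099793891 / 836984175536128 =0.00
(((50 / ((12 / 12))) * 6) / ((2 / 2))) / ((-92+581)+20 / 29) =8700 / 14201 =0.61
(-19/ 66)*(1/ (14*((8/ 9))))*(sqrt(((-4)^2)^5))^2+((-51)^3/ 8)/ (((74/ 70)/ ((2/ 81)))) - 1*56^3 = -6846492887/ 34188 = -200260.12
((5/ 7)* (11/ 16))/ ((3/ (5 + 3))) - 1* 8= -281/ 42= -6.69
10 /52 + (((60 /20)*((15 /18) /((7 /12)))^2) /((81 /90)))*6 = 52245 /1274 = 41.01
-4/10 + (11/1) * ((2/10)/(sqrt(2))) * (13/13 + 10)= -2/5 + 121 * sqrt(2)/10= 16.71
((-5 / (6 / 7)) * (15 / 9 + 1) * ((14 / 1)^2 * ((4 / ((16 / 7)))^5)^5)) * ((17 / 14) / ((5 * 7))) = -159587165740011823196033 / 1266637395197952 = -125992779.26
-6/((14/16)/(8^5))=-224694.86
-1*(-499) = 499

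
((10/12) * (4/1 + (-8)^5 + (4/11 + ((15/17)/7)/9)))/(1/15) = -3216568625/7854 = -409545.28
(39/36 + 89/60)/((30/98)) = 3773/450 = 8.38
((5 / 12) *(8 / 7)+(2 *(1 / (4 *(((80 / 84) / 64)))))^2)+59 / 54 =1130.53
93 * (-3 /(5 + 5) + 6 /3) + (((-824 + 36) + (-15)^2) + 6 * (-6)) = -4409 /10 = -440.90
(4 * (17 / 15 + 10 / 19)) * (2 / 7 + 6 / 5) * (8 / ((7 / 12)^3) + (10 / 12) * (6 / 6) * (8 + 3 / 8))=4786732093 / 10264275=466.35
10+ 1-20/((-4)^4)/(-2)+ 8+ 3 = 2821/128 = 22.04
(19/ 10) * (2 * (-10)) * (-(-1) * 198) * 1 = -7524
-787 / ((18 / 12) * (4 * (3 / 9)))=-787 / 2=-393.50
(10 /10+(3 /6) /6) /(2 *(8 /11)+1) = 143 /324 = 0.44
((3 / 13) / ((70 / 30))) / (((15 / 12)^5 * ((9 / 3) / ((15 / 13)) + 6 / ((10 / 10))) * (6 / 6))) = 9216 / 2445625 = 0.00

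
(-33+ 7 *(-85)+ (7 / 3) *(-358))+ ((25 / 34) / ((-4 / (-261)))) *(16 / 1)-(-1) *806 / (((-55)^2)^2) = -324664133894 / 466681875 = -695.69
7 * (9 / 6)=21 / 2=10.50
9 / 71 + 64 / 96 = 169 / 213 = 0.79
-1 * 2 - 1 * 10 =-12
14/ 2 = 7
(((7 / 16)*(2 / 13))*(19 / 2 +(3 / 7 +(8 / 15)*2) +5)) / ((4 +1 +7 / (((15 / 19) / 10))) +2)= 3359 / 298480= 0.01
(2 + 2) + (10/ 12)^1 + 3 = 47/ 6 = 7.83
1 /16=0.06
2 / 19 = 0.11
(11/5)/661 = 11/3305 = 0.00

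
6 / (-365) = -6 / 365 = -0.02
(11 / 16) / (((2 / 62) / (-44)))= -3751 / 4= -937.75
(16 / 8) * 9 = 18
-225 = -225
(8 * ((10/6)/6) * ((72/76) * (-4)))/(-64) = 5/38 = 0.13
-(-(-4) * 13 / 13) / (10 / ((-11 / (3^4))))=22 / 405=0.05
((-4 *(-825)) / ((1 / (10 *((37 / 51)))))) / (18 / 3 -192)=-203500 / 1581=-128.72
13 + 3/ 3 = 14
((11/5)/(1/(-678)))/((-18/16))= 19888/15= 1325.87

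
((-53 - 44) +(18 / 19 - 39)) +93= -799 / 19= -42.05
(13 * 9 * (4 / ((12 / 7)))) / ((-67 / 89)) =-362.64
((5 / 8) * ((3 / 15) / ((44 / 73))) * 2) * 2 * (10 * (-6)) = -1095 / 22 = -49.77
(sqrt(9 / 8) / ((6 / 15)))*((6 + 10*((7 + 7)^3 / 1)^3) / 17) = 1549578508845*sqrt(2) / 68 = 32226984458.39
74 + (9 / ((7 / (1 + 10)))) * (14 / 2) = 173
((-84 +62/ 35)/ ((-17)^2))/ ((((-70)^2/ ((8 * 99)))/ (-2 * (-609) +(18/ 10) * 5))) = -699198588/ 12390875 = -56.43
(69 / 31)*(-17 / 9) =-391 / 93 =-4.20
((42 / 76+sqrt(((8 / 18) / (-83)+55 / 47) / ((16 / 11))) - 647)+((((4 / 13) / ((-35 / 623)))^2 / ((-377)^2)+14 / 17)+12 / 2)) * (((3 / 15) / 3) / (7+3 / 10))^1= -82707553657823 / 14159072194475+sqrt(1754931167) / 5125914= -5.83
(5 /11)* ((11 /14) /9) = 5 /126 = 0.04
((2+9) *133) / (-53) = -1463 / 53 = -27.60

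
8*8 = 64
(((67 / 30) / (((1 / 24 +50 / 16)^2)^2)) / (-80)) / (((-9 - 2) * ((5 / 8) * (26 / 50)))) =7236 / 93179515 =0.00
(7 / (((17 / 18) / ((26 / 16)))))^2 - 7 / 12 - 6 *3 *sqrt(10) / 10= 2004191 / 13872 - 9 *sqrt(10) / 5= 138.79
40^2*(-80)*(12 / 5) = -307200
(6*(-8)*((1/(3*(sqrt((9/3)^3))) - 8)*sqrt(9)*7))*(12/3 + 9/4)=50400 - 700*sqrt(3)/3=49995.85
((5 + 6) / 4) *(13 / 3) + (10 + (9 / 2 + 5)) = 377 / 12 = 31.42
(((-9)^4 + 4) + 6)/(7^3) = 6571/343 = 19.16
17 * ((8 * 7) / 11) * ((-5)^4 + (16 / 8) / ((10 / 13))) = 2987376 / 55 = 54315.93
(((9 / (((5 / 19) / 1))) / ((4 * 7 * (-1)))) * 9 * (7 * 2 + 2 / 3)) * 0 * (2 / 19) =0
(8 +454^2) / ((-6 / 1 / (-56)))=1923824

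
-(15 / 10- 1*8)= 13 / 2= 6.50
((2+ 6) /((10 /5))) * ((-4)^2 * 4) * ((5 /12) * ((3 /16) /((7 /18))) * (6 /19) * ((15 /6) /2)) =2700 /133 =20.30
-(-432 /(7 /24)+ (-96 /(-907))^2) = 8529160320 /5758543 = 1481.13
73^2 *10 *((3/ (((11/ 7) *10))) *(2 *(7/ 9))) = 522242/ 33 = 15825.52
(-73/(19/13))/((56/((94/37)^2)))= -2096341/364154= -5.76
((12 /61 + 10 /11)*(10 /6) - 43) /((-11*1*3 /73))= 6047977 /66429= 91.04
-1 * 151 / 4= -151 / 4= -37.75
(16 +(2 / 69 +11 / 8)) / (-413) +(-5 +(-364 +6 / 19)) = -1597154413 / 4331544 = -368.73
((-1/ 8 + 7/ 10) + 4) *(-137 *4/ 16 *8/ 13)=-25071/ 260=-96.43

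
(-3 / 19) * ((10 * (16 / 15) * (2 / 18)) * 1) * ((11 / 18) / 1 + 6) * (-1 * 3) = 1904 / 513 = 3.71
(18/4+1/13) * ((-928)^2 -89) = 102470305/26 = 3941165.58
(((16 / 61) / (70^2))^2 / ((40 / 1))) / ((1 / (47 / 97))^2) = 4418 / 262691076528125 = 0.00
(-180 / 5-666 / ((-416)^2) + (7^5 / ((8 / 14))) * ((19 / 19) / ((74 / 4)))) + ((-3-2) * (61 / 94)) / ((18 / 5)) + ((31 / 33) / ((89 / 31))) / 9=1552.98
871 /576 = 1.51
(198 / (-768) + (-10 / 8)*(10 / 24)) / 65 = -23 / 1920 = -0.01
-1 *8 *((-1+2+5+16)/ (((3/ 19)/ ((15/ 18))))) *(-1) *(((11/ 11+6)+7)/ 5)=23408/ 9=2600.89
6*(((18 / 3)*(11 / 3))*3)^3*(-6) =-10349856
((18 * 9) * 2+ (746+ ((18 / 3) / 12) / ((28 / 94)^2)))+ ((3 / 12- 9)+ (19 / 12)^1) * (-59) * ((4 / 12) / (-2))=3546215 / 3528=1005.16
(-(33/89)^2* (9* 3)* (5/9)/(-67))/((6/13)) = 70785/1061414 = 0.07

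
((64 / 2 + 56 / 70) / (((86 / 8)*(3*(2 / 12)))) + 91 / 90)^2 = 757845841 / 14976900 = 50.60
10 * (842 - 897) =-550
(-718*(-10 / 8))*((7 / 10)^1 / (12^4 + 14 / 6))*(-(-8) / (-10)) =-7539 / 311075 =-0.02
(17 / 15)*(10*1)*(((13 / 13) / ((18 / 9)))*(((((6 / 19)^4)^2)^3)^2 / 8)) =15903682542709478045061774546019811328 / 23997878253756106444997335735942416102218125380085922630082241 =0.00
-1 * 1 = -1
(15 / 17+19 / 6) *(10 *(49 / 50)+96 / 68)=393589 / 8670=45.40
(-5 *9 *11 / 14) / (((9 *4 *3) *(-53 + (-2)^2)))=55 / 8232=0.01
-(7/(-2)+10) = -13/2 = -6.50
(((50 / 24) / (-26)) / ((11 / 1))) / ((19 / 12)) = -25 / 5434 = -0.00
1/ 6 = 0.17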